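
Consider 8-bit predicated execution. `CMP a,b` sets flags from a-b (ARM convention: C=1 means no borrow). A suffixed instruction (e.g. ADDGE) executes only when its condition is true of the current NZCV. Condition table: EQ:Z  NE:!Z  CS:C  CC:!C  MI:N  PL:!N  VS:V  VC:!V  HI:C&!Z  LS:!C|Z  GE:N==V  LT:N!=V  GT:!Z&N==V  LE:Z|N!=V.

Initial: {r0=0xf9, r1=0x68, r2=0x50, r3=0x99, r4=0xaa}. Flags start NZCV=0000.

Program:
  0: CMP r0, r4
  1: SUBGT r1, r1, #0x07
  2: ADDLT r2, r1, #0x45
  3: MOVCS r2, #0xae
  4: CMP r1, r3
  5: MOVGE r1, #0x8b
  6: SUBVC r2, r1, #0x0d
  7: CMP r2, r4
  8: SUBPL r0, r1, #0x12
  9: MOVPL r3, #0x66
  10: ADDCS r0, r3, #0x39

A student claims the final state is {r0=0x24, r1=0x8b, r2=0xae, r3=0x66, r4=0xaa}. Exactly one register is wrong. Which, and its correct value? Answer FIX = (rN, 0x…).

[0] flags=0010 → (cmp)
[1] flags=0010 GT?T → r1=0x61
[2] flags=0010 LT?F → skip
[3] flags=0010 CS?T → r2=0xae
[4] flags=1001 → (cmp)
[5] flags=1001 GE?T → r1=0x8b
[6] flags=1001 VC?F → skip
[7] flags=0010 → (cmp)
[8] flags=0010 PL?T → r0=0x79
[9] flags=0010 PL?T → r3=0x66
[10] flags=0010 CS?T → r0=0x9f

FIX = (r0, 0x9f)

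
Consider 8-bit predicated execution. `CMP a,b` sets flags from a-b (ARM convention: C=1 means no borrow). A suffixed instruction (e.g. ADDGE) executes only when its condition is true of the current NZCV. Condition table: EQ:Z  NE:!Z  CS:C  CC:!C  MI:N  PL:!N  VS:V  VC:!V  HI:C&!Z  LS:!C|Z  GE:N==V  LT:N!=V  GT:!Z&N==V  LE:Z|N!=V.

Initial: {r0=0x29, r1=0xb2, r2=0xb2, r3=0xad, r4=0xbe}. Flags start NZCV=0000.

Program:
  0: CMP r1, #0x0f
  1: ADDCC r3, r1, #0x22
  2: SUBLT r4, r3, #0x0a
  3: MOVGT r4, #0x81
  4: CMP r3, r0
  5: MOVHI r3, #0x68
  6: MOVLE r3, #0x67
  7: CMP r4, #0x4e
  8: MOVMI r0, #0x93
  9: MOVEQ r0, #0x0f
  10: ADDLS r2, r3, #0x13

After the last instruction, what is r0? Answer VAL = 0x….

VAL = 0x29

[0] flags=1010 → (cmp)
[1] flags=1010 CC?F → skip
[2] flags=1010 LT?T → r4=0xa3
[3] flags=1010 GT?F → skip
[4] flags=1010 → (cmp)
[5] flags=1010 HI?T → r3=0x68
[6] flags=1010 LE?T → r3=0x67
[7] flags=0011 → (cmp)
[8] flags=0011 MI?F → skip
[9] flags=0011 EQ?F → skip
[10] flags=0011 LS?F → skip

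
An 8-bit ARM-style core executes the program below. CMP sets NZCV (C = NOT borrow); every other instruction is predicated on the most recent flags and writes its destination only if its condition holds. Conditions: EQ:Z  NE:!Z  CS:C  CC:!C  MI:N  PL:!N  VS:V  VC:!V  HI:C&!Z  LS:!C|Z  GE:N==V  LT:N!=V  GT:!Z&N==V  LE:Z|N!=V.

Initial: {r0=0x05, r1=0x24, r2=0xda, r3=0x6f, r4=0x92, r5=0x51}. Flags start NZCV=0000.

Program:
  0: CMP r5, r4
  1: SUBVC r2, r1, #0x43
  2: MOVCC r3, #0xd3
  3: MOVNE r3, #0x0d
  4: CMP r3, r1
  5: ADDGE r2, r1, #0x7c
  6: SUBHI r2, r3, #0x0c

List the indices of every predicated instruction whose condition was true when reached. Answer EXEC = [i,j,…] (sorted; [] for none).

EXEC = [2,3]

0: ✓ CMP  NZCV=1001
1: · SUBVC
2: ✓ MOVCC  r3←0xd3
3: ✓ MOVNE  r3←0x0d
4: ✓ CMP  NZCV=1000
5: · ADDGE
6: · SUBHI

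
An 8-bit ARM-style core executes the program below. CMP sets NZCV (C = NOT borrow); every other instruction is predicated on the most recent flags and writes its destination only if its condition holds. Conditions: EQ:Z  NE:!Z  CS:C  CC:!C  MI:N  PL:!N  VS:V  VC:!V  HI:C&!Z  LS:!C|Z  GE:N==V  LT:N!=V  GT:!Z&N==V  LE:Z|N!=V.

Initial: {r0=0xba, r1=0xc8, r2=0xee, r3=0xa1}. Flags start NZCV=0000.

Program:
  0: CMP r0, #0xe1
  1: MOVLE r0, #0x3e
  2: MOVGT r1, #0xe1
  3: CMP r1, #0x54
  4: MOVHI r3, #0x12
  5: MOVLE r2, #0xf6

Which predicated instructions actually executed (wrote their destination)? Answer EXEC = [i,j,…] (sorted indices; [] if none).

EXEC = [1,4,5]

[0] flags=1000 → (cmp)
[1] flags=1000 LE?T → r0=0x3e
[2] flags=1000 GT?F → skip
[3] flags=0011 → (cmp)
[4] flags=0011 HI?T → r3=0x12
[5] flags=0011 LE?T → r2=0xf6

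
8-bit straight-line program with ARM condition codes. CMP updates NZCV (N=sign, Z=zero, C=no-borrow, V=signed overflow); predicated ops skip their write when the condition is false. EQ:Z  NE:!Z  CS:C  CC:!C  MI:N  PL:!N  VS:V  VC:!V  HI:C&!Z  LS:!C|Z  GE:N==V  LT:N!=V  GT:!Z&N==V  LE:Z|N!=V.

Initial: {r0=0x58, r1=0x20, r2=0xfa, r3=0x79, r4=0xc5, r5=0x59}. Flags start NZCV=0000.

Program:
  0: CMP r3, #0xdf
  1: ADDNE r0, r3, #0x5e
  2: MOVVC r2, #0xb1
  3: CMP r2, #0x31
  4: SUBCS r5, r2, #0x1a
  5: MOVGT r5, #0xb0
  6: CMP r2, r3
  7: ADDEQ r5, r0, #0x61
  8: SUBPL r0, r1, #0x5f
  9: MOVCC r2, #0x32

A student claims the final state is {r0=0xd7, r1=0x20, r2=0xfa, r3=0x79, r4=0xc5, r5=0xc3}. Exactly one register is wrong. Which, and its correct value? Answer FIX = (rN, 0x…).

FIX = (r5, 0xe0)

0: ✓ CMP  NZCV=1001
1: ✓ ADDNE  r0←0xd7
2: · MOVVC
3: ✓ CMP  NZCV=1010
4: ✓ SUBCS  r5←0xe0
5: · MOVGT
6: ✓ CMP  NZCV=1010
7: · ADDEQ
8: · SUBPL
9: · MOVCC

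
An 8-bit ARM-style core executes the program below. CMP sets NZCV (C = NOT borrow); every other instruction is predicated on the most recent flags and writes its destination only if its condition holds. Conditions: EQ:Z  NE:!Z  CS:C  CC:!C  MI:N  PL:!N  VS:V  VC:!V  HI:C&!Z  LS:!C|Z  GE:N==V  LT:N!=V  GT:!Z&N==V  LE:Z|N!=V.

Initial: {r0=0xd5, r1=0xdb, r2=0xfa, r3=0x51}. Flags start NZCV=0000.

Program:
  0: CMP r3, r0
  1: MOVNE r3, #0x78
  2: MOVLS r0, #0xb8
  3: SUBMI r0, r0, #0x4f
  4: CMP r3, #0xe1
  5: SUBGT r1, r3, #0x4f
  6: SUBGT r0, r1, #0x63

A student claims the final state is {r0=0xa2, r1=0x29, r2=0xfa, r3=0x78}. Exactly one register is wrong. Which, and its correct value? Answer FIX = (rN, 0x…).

FIX = (r0, 0xc6)

0: ✓ CMP  NZCV=0000
1: ✓ MOVNE  r3←0x78
2: ✓ MOVLS  r0←0xb8
3: · SUBMI
4: ✓ CMP  NZCV=1001
5: ✓ SUBGT  r1←0x29
6: ✓ SUBGT  r0←0xc6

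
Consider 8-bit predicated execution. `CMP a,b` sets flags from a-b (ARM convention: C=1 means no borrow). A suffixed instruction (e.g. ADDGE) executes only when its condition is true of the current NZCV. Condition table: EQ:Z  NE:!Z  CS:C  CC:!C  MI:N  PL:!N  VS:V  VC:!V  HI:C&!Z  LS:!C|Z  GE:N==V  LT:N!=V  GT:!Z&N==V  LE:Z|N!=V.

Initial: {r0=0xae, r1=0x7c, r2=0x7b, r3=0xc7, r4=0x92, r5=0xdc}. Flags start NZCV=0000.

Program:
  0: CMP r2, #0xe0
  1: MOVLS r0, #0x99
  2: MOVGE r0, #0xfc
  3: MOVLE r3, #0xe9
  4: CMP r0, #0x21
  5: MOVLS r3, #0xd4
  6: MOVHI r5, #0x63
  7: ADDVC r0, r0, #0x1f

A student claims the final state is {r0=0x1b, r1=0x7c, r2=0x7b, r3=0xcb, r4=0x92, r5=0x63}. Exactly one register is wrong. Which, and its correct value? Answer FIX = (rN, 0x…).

FIX = (r3, 0xc7)

0: ✓ CMP  NZCV=1001
1: ✓ MOVLS  r0←0x99
2: ✓ MOVGE  r0←0xfc
3: · MOVLE
4: ✓ CMP  NZCV=1010
5: · MOVLS
6: ✓ MOVHI  r5←0x63
7: ✓ ADDVC  r0←0x1b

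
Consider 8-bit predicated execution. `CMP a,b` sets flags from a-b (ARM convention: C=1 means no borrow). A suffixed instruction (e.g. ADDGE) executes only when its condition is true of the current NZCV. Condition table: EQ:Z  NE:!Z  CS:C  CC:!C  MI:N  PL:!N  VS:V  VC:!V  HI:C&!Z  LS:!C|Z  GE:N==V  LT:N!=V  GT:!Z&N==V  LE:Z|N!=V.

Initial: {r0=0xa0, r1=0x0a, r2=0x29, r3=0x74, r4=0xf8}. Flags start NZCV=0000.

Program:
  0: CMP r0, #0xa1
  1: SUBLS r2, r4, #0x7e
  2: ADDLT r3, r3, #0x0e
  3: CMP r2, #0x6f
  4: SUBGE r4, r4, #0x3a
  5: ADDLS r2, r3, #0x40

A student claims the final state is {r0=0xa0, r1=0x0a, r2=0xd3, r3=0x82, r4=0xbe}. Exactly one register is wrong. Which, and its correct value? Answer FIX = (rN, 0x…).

FIX = (r2, 0x7a)

0: ✓ CMP  NZCV=1000
1: ✓ SUBLS  r2←0x7a
2: ✓ ADDLT  r3←0x82
3: ✓ CMP  NZCV=0010
4: ✓ SUBGE  r4←0xbe
5: · ADDLS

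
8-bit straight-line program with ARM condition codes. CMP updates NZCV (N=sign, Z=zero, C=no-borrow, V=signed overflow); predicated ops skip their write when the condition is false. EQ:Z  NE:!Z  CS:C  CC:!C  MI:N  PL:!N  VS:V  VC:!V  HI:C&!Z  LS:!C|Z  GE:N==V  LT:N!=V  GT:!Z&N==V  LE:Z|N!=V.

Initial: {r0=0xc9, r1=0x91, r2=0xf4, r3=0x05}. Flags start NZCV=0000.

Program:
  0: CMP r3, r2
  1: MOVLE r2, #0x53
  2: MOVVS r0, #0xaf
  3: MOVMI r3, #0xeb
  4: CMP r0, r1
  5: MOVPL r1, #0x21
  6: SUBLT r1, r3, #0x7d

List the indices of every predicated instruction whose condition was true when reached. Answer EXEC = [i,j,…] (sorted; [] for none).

EXEC = [5]

[0] flags=0000 → (cmp)
[1] flags=0000 LE?F → skip
[2] flags=0000 VS?F → skip
[3] flags=0000 MI?F → skip
[4] flags=0010 → (cmp)
[5] flags=0010 PL?T → r1=0x21
[6] flags=0010 LT?F → skip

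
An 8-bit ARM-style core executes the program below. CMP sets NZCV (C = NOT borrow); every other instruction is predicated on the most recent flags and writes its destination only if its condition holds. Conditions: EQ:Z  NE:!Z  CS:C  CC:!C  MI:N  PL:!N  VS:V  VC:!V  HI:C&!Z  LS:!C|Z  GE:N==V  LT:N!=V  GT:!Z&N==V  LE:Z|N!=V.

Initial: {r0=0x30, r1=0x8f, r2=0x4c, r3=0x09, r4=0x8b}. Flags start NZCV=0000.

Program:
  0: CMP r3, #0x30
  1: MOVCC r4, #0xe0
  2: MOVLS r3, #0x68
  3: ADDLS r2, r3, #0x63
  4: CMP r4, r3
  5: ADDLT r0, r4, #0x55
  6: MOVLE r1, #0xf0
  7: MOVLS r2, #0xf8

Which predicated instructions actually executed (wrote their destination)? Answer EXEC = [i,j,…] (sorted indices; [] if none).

0: ✓ CMP  NZCV=1000
1: ✓ MOVCC  r4←0xe0
2: ✓ MOVLS  r3←0x68
3: ✓ ADDLS  r2←0xcb
4: ✓ CMP  NZCV=0011
5: ✓ ADDLT  r0←0x35
6: ✓ MOVLE  r1←0xf0
7: · MOVLS

EXEC = [1,2,3,5,6]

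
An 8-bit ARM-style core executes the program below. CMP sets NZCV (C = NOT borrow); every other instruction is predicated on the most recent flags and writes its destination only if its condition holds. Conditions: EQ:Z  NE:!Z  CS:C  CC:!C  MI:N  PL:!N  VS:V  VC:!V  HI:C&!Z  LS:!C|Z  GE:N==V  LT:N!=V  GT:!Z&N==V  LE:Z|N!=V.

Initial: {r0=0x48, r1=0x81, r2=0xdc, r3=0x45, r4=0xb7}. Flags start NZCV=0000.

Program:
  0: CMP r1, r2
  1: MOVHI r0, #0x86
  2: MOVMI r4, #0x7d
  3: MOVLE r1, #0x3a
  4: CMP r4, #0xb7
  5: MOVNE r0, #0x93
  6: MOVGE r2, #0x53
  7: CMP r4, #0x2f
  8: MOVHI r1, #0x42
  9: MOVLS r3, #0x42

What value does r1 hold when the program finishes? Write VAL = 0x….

VAL = 0x42

[0] flags=1000 → (cmp)
[1] flags=1000 HI?F → skip
[2] flags=1000 MI?T → r4=0x7d
[3] flags=1000 LE?T → r1=0x3a
[4] flags=1001 → (cmp)
[5] flags=1001 NE?T → r0=0x93
[6] flags=1001 GE?T → r2=0x53
[7] flags=0010 → (cmp)
[8] flags=0010 HI?T → r1=0x42
[9] flags=0010 LS?F → skip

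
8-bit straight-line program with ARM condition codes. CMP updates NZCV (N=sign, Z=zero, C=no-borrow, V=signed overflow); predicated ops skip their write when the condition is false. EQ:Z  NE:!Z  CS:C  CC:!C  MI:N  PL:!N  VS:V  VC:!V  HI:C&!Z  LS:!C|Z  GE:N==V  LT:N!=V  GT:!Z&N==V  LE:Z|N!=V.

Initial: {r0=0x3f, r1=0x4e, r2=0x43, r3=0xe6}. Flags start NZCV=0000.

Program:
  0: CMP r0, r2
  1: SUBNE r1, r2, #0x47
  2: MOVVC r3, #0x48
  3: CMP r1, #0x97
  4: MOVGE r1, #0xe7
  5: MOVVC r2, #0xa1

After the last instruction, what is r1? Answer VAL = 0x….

[0] flags=1000 → (cmp)
[1] flags=1000 NE?T → r1=0xfc
[2] flags=1000 VC?T → r3=0x48
[3] flags=0010 → (cmp)
[4] flags=0010 GE?T → r1=0xe7
[5] flags=0010 VC?T → r2=0xa1

VAL = 0xe7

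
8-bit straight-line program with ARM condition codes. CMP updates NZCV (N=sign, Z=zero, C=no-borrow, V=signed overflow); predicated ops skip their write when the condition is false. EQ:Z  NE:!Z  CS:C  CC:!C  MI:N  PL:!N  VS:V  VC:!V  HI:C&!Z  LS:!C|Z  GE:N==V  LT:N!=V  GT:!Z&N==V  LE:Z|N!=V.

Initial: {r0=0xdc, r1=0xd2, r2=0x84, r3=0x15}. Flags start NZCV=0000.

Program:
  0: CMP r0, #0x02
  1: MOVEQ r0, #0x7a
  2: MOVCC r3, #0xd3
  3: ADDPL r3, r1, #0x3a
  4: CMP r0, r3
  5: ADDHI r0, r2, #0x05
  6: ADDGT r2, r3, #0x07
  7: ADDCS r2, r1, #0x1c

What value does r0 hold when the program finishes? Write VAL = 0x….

0: ✓ CMP  NZCV=1010
1: · MOVEQ
2: · MOVCC
3: · ADDPL
4: ✓ CMP  NZCV=1010
5: ✓ ADDHI  r0←0x89
6: · ADDGT
7: ✓ ADDCS  r2←0xee

VAL = 0x89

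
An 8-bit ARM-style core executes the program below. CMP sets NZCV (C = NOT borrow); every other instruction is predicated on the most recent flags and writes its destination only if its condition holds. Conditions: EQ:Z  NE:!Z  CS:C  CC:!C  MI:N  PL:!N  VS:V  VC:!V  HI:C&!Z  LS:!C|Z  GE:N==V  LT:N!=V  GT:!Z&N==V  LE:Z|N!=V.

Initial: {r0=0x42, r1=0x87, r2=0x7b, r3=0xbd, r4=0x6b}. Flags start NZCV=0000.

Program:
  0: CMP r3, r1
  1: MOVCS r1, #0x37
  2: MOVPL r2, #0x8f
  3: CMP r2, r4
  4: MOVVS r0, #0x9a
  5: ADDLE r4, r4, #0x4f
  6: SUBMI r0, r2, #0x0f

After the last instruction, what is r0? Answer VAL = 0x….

0: ✓ CMP  NZCV=0010
1: ✓ MOVCS  r1←0x37
2: ✓ MOVPL  r2←0x8f
3: ✓ CMP  NZCV=0011
4: ✓ MOVVS  r0←0x9a
5: ✓ ADDLE  r4←0xba
6: · SUBMI

VAL = 0x9a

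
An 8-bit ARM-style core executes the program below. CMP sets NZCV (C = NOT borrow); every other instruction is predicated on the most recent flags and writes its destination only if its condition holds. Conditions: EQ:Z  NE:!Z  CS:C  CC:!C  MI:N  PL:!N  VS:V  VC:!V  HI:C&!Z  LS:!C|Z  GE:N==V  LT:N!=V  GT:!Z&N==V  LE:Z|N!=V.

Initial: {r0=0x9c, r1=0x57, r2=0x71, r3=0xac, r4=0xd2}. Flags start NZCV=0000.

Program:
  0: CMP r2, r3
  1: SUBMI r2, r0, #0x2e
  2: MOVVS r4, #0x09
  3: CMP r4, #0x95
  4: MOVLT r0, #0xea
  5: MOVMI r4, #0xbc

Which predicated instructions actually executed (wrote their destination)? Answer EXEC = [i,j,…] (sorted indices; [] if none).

0: ✓ CMP  NZCV=1001
1: ✓ SUBMI  r2←0x6e
2: ✓ MOVVS  r4←0x09
3: ✓ CMP  NZCV=0000
4: · MOVLT
5: · MOVMI

EXEC = [1,2]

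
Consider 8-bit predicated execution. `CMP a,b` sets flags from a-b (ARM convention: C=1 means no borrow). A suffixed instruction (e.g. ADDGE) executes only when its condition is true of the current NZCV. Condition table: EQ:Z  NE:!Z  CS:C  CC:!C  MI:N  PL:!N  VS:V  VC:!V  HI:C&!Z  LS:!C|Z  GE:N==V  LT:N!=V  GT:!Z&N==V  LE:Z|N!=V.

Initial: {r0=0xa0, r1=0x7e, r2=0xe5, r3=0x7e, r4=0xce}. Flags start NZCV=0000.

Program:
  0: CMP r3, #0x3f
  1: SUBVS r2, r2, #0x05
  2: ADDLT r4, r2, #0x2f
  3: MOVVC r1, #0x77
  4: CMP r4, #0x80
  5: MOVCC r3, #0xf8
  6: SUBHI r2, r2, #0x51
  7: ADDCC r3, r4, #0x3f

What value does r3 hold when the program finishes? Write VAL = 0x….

VAL = 0x7e

[0] flags=0010 → (cmp)
[1] flags=0010 VS?F → skip
[2] flags=0010 LT?F → skip
[3] flags=0010 VC?T → r1=0x77
[4] flags=0010 → (cmp)
[5] flags=0010 CC?F → skip
[6] flags=0010 HI?T → r2=0x94
[7] flags=0010 CC?F → skip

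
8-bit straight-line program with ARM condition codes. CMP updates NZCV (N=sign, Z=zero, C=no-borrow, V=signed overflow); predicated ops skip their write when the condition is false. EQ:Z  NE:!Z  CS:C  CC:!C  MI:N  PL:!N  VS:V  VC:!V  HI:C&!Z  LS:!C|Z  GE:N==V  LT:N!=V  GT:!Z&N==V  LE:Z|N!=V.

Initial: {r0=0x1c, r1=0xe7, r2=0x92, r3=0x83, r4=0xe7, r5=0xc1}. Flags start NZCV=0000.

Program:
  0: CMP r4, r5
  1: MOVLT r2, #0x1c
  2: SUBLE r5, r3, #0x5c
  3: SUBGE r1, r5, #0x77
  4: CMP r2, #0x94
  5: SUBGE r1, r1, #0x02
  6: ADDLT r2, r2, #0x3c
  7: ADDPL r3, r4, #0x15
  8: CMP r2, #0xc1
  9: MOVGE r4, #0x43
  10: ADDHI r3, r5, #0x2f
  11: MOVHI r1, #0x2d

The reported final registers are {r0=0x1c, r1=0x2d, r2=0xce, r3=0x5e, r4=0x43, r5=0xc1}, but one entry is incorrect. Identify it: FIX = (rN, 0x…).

0: ✓ CMP  NZCV=0010
1: · MOVLT
2: · SUBLE
3: ✓ SUBGE  r1←0x4a
4: ✓ CMP  NZCV=1000
5: · SUBGE
6: ✓ ADDLT  r2←0xce
7: · ADDPL
8: ✓ CMP  NZCV=0010
9: ✓ MOVGE  r4←0x43
10: ✓ ADDHI  r3←0xf0
11: ✓ MOVHI  r1←0x2d

FIX = (r3, 0xf0)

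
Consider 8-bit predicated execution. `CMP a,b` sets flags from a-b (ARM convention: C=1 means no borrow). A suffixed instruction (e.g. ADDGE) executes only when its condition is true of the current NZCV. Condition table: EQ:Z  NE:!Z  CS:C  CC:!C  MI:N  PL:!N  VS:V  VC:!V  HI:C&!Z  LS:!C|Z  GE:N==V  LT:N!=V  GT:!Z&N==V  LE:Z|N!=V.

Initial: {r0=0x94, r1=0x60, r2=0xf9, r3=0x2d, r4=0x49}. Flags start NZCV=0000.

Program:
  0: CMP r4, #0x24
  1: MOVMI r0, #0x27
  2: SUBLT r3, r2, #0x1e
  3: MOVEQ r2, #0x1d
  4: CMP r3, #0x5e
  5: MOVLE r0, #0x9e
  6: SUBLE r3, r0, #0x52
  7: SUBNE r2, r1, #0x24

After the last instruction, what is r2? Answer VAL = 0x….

0: ✓ CMP  NZCV=0010
1: · MOVMI
2: · SUBLT
3: · MOVEQ
4: ✓ CMP  NZCV=1000
5: ✓ MOVLE  r0←0x9e
6: ✓ SUBLE  r3←0x4c
7: ✓ SUBNE  r2←0x3c

VAL = 0x3c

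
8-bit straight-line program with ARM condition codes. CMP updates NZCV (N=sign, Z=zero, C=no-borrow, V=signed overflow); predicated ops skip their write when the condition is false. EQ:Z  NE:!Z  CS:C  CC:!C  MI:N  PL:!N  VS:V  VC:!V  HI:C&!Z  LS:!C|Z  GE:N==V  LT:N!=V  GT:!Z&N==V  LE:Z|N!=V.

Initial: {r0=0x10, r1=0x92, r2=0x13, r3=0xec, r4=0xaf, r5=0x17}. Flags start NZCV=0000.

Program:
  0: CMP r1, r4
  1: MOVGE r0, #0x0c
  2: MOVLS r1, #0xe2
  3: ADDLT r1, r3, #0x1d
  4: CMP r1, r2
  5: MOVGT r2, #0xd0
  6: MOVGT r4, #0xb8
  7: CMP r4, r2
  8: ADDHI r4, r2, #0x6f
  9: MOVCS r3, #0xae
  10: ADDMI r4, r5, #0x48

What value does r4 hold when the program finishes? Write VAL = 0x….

VAL = 0x5f

[0] flags=1000 → (cmp)
[1] flags=1000 GE?F → skip
[2] flags=1000 LS?T → r1=0xe2
[3] flags=1000 LT?T → r1=0x09
[4] flags=1000 → (cmp)
[5] flags=1000 GT?F → skip
[6] flags=1000 GT?F → skip
[7] flags=1010 → (cmp)
[8] flags=1010 HI?T → r4=0x82
[9] flags=1010 CS?T → r3=0xae
[10] flags=1010 MI?T → r4=0x5f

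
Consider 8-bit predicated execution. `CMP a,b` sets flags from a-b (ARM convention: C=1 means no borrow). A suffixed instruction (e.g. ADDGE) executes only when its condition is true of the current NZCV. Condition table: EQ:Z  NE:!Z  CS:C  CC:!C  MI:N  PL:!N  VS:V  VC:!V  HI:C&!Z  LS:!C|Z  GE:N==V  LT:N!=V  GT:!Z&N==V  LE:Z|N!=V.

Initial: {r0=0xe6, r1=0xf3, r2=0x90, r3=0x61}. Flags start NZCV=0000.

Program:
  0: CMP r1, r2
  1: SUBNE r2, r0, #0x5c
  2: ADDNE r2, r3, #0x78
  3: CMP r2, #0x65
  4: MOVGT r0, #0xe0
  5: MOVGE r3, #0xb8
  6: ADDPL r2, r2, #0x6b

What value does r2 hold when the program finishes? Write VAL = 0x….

[0] flags=0010 → (cmp)
[1] flags=0010 NE?T → r2=0x8a
[2] flags=0010 NE?T → r2=0xd9
[3] flags=0011 → (cmp)
[4] flags=0011 GT?F → skip
[5] flags=0011 GE?F → skip
[6] flags=0011 PL?T → r2=0x44

VAL = 0x44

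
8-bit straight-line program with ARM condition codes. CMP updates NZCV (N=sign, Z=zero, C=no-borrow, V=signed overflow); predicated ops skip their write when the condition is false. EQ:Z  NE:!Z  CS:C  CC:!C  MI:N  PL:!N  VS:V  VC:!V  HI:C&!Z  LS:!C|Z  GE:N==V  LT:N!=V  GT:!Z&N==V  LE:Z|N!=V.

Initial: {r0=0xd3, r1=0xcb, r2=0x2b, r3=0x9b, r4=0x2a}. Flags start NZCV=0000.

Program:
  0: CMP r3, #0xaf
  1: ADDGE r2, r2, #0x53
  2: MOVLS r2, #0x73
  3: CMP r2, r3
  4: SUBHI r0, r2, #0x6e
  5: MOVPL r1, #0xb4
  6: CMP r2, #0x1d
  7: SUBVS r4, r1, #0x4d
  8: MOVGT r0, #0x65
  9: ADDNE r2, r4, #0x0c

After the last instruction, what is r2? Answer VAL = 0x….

VAL = 0x36

0: ✓ CMP  NZCV=1000
1: · ADDGE
2: ✓ MOVLS  r2←0x73
3: ✓ CMP  NZCV=1001
4: · SUBHI
5: · MOVPL
6: ✓ CMP  NZCV=0010
7: · SUBVS
8: ✓ MOVGT  r0←0x65
9: ✓ ADDNE  r2←0x36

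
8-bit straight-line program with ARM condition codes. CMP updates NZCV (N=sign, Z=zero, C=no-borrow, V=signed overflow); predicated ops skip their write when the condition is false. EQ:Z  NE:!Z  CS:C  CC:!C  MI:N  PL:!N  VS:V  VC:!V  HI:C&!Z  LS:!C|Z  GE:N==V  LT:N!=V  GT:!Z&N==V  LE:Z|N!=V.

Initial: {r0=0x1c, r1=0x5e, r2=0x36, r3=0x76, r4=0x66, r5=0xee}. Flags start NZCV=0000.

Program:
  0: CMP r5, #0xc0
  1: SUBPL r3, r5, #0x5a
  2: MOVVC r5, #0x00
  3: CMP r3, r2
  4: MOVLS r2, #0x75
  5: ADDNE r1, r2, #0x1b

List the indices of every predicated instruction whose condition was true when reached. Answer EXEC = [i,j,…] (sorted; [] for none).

EXEC = [1,2,5]

0: ✓ CMP  NZCV=0010
1: ✓ SUBPL  r3←0x94
2: ✓ MOVVC  r5←0x00
3: ✓ CMP  NZCV=0011
4: · MOVLS
5: ✓ ADDNE  r1←0x51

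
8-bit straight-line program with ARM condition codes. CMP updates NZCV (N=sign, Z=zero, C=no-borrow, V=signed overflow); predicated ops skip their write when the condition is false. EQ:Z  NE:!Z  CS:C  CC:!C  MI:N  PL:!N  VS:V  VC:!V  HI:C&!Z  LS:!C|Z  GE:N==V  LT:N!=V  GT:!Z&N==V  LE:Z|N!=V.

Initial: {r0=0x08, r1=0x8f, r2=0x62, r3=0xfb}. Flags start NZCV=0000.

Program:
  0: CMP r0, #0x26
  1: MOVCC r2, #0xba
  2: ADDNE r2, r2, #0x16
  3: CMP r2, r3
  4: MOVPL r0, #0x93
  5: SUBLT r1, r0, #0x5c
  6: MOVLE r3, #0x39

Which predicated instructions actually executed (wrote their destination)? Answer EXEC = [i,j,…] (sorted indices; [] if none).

EXEC = [1,2,5,6]

0: ✓ CMP  NZCV=1000
1: ✓ MOVCC  r2←0xba
2: ✓ ADDNE  r2←0xd0
3: ✓ CMP  NZCV=1000
4: · MOVPL
5: ✓ SUBLT  r1←0xac
6: ✓ MOVLE  r3←0x39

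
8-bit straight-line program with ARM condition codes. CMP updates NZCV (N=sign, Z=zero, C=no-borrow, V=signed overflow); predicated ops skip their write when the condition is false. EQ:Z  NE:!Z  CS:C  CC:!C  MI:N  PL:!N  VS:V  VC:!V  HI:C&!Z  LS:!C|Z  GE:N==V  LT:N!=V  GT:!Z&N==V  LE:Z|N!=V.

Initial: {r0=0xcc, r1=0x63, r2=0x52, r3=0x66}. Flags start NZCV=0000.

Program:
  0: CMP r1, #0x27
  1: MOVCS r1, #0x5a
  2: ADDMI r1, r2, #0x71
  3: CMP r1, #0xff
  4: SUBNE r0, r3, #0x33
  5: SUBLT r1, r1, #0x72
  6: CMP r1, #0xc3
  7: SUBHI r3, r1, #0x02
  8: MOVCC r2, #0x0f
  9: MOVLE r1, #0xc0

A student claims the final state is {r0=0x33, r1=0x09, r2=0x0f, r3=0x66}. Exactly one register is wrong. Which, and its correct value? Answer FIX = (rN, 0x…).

[0] flags=0010 → (cmp)
[1] flags=0010 CS?T → r1=0x5a
[2] flags=0010 MI?F → skip
[3] flags=0000 → (cmp)
[4] flags=0000 NE?T → r0=0x33
[5] flags=0000 LT?F → skip
[6] flags=1001 → (cmp)
[7] flags=1001 HI?F → skip
[8] flags=1001 CC?T → r2=0x0f
[9] flags=1001 LE?F → skip

FIX = (r1, 0x5a)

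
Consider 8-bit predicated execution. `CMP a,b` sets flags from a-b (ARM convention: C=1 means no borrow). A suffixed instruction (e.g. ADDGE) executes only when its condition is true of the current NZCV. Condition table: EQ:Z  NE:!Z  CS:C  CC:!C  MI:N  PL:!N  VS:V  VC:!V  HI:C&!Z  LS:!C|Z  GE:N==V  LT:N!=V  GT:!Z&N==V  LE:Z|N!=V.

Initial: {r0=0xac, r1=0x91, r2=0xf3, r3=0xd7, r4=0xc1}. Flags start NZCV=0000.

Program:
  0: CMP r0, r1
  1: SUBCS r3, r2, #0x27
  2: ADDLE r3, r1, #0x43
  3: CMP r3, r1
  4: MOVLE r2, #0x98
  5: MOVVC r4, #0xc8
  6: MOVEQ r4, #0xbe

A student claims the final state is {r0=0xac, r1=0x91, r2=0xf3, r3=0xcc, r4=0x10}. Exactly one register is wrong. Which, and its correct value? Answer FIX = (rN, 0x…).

[0] flags=0010 → (cmp)
[1] flags=0010 CS?T → r3=0xcc
[2] flags=0010 LE?F → skip
[3] flags=0010 → (cmp)
[4] flags=0010 LE?F → skip
[5] flags=0010 VC?T → r4=0xc8
[6] flags=0010 EQ?F → skip

FIX = (r4, 0xc8)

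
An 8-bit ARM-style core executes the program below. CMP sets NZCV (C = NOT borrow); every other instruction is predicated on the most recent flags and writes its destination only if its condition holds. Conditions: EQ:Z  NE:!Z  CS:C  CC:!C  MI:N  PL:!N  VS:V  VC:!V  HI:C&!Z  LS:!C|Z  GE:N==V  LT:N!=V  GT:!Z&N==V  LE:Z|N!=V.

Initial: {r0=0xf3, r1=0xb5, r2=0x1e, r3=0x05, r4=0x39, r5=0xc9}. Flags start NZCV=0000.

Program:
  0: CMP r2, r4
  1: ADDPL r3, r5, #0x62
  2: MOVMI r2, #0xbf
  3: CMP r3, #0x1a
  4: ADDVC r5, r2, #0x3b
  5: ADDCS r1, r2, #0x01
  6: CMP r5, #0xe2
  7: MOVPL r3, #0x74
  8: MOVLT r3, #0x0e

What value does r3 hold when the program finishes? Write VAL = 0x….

VAL = 0x74

[0] flags=1000 → (cmp)
[1] flags=1000 PL?F → skip
[2] flags=1000 MI?T → r2=0xbf
[3] flags=1000 → (cmp)
[4] flags=1000 VC?T → r5=0xfa
[5] flags=1000 CS?F → skip
[6] flags=0010 → (cmp)
[7] flags=0010 PL?T → r3=0x74
[8] flags=0010 LT?F → skip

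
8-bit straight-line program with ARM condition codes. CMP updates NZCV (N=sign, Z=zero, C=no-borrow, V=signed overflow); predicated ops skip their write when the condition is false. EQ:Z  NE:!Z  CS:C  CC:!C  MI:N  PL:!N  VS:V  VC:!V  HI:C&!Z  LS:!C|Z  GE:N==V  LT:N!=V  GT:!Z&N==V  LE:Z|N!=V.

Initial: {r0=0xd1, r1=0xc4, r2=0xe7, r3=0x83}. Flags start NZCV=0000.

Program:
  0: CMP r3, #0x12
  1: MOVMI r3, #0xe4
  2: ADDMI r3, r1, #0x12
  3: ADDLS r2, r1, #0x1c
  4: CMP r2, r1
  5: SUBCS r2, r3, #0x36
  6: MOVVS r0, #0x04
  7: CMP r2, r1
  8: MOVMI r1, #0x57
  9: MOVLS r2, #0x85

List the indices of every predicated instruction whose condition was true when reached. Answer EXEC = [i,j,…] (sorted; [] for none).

0: ✓ CMP  NZCV=0011
1: · MOVMI
2: · ADDMI
3: · ADDLS
4: ✓ CMP  NZCV=0010
5: ✓ SUBCS  r2←0x4d
6: · MOVVS
7: ✓ CMP  NZCV=1001
8: ✓ MOVMI  r1←0x57
9: ✓ MOVLS  r2←0x85

EXEC = [5,8,9]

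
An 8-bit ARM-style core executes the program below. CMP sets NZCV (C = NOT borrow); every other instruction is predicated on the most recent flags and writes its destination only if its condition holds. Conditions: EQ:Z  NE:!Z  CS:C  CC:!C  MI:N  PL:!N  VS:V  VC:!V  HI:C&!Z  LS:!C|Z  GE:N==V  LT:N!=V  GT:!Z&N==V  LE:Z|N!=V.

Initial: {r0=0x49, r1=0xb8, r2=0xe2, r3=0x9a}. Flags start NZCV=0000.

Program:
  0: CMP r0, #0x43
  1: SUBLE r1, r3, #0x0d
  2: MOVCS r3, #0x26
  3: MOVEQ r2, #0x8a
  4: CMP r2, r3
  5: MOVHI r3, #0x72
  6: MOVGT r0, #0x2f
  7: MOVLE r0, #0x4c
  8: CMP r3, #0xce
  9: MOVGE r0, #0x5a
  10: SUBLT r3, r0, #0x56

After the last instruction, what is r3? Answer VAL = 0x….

VAL = 0x72

0: ✓ CMP  NZCV=0010
1: · SUBLE
2: ✓ MOVCS  r3←0x26
3: · MOVEQ
4: ✓ CMP  NZCV=1010
5: ✓ MOVHI  r3←0x72
6: · MOVGT
7: ✓ MOVLE  r0←0x4c
8: ✓ CMP  NZCV=1001
9: ✓ MOVGE  r0←0x5a
10: · SUBLT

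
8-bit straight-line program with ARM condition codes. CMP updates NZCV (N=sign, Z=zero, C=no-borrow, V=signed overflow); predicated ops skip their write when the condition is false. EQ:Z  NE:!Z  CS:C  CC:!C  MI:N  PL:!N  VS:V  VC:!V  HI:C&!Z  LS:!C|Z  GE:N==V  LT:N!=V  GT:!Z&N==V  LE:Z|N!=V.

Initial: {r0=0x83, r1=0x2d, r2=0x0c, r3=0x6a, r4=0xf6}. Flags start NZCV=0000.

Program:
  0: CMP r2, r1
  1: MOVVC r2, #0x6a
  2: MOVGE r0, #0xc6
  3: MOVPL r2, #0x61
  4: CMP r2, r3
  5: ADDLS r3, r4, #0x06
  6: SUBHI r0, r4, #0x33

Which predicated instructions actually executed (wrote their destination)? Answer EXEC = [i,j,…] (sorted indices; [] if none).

[0] flags=1000 → (cmp)
[1] flags=1000 VC?T → r2=0x6a
[2] flags=1000 GE?F → skip
[3] flags=1000 PL?F → skip
[4] flags=0110 → (cmp)
[5] flags=0110 LS?T → r3=0xfc
[6] flags=0110 HI?F → skip

EXEC = [1,5]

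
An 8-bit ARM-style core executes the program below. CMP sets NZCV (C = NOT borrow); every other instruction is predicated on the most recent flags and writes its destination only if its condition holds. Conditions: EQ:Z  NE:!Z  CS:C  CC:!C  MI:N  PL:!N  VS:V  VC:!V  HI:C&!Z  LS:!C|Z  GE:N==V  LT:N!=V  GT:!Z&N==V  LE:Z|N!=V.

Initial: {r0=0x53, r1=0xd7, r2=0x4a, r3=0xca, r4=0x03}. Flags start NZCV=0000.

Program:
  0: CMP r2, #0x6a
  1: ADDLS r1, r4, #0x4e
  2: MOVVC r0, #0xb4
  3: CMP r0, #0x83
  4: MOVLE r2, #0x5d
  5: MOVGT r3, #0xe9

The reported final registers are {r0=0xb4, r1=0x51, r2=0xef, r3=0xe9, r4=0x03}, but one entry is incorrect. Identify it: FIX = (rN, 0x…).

FIX = (r2, 0x4a)

[0] flags=1000 → (cmp)
[1] flags=1000 LS?T → r1=0x51
[2] flags=1000 VC?T → r0=0xb4
[3] flags=0010 → (cmp)
[4] flags=0010 LE?F → skip
[5] flags=0010 GT?T → r3=0xe9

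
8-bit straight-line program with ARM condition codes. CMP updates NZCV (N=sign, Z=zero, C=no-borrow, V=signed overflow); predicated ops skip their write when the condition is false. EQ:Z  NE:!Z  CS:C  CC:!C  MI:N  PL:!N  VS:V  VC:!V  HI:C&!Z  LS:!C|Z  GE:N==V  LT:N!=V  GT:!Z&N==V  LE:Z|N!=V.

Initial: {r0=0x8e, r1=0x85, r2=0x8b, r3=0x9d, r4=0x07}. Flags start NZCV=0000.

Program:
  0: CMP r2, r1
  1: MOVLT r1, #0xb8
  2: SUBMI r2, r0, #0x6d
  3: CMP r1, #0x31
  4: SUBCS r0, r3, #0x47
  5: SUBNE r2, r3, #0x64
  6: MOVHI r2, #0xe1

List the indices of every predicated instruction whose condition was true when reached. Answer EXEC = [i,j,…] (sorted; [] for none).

0: ✓ CMP  NZCV=0010
1: · MOVLT
2: · SUBMI
3: ✓ CMP  NZCV=0011
4: ✓ SUBCS  r0←0x56
5: ✓ SUBNE  r2←0x39
6: ✓ MOVHI  r2←0xe1

EXEC = [4,5,6]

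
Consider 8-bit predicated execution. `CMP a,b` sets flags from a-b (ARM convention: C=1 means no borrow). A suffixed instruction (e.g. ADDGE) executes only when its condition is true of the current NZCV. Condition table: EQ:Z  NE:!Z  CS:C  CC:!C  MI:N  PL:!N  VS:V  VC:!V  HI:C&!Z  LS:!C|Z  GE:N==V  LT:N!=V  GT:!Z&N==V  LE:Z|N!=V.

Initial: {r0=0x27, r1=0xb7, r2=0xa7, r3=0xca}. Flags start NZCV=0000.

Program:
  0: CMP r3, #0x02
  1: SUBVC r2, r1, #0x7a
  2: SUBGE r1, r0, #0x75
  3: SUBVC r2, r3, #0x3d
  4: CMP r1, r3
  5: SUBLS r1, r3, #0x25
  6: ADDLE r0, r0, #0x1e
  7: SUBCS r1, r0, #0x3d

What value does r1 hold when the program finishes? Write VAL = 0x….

[0] flags=1010 → (cmp)
[1] flags=1010 VC?T → r2=0x3d
[2] flags=1010 GE?F → skip
[3] flags=1010 VC?T → r2=0x8d
[4] flags=1000 → (cmp)
[5] flags=1000 LS?T → r1=0xa5
[6] flags=1000 LE?T → r0=0x45
[7] flags=1000 CS?F → skip

VAL = 0xa5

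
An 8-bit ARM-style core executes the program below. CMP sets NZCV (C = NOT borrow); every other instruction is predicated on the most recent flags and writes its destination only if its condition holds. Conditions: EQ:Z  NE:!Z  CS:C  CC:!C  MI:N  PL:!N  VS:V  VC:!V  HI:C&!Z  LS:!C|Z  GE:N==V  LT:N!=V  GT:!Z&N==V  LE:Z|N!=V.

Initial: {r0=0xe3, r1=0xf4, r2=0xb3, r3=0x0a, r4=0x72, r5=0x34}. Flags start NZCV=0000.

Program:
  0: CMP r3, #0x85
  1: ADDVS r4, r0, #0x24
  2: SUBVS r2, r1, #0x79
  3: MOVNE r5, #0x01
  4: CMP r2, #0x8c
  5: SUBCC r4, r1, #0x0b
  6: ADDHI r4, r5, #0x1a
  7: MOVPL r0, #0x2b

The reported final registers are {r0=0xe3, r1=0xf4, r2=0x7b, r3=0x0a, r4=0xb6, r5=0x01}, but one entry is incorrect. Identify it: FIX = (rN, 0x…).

FIX = (r4, 0xe9)

0: ✓ CMP  NZCV=1001
1: ✓ ADDVS  r4←0x07
2: ✓ SUBVS  r2←0x7b
3: ✓ MOVNE  r5←0x01
4: ✓ CMP  NZCV=1001
5: ✓ SUBCC  r4←0xe9
6: · ADDHI
7: · MOVPL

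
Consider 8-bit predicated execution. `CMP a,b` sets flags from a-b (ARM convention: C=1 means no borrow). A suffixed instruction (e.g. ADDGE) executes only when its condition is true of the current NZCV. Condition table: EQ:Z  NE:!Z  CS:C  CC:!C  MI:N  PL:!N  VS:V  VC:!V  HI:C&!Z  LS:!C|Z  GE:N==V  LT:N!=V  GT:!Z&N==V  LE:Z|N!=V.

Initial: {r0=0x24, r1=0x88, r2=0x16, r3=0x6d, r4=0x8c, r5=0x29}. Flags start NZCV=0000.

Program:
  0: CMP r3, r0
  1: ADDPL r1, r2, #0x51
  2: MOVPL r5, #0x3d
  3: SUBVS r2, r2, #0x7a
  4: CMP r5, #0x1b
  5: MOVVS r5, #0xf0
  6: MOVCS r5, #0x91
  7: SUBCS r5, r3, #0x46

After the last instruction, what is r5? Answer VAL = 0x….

[0] flags=0010 → (cmp)
[1] flags=0010 PL?T → r1=0x67
[2] flags=0010 PL?T → r5=0x3d
[3] flags=0010 VS?F → skip
[4] flags=0010 → (cmp)
[5] flags=0010 VS?F → skip
[6] flags=0010 CS?T → r5=0x91
[7] flags=0010 CS?T → r5=0x27

VAL = 0x27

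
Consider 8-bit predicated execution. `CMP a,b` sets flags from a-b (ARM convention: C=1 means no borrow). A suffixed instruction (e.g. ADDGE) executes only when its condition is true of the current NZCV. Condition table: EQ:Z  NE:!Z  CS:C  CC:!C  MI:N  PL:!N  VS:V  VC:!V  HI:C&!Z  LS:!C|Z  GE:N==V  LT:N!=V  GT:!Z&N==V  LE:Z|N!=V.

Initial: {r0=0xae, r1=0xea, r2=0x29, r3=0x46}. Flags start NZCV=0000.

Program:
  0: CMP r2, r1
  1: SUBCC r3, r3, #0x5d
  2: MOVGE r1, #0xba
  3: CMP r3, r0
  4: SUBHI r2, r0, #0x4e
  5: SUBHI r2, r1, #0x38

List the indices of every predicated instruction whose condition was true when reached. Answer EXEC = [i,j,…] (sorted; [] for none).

EXEC = [1,2,4,5]

0: ✓ CMP  NZCV=0000
1: ✓ SUBCC  r3←0xe9
2: ✓ MOVGE  r1←0xba
3: ✓ CMP  NZCV=0010
4: ✓ SUBHI  r2←0x60
5: ✓ SUBHI  r2←0x82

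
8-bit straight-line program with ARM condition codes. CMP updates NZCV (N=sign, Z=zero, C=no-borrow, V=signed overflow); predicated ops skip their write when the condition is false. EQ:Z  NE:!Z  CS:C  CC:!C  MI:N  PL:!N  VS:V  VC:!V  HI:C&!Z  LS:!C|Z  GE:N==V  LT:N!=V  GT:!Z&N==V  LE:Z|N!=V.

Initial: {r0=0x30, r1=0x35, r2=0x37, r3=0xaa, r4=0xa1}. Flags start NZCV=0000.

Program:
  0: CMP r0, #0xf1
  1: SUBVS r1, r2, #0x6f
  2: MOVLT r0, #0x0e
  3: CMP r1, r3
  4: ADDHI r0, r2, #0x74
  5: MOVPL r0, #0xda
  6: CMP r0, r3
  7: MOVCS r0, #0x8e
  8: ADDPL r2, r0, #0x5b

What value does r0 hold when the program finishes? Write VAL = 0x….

VAL = 0x30

0: ✓ CMP  NZCV=0000
1: · SUBVS
2: · MOVLT
3: ✓ CMP  NZCV=1001
4: · ADDHI
5: · MOVPL
6: ✓ CMP  NZCV=1001
7: · MOVCS
8: · ADDPL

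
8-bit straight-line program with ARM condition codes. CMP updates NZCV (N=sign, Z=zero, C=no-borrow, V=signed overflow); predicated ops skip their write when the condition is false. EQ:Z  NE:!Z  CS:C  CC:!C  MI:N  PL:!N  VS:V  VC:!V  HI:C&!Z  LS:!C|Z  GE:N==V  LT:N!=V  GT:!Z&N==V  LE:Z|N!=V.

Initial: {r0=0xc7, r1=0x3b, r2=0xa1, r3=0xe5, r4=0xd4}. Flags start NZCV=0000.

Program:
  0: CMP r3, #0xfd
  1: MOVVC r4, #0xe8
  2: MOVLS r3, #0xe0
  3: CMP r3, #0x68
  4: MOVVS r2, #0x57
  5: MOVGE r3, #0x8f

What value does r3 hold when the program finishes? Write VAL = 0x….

VAL = 0xe0

[0] flags=1000 → (cmp)
[1] flags=1000 VC?T → r4=0xe8
[2] flags=1000 LS?T → r3=0xe0
[3] flags=0011 → (cmp)
[4] flags=0011 VS?T → r2=0x57
[5] flags=0011 GE?F → skip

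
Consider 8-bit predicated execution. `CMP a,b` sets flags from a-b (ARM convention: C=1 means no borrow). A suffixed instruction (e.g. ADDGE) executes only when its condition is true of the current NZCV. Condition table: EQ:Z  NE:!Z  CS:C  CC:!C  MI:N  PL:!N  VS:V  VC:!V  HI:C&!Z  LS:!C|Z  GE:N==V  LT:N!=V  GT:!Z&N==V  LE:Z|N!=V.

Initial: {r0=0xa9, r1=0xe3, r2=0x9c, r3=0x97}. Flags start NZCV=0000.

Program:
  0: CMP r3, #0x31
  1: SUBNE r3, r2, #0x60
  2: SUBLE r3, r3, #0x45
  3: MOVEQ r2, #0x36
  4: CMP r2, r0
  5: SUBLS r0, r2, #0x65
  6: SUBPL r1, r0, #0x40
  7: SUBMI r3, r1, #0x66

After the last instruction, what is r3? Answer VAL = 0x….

VAL = 0x7d

[0] flags=0011 → (cmp)
[1] flags=0011 NE?T → r3=0x3c
[2] flags=0011 LE?T → r3=0xf7
[3] flags=0011 EQ?F → skip
[4] flags=1000 → (cmp)
[5] flags=1000 LS?T → r0=0x37
[6] flags=1000 PL?F → skip
[7] flags=1000 MI?T → r3=0x7d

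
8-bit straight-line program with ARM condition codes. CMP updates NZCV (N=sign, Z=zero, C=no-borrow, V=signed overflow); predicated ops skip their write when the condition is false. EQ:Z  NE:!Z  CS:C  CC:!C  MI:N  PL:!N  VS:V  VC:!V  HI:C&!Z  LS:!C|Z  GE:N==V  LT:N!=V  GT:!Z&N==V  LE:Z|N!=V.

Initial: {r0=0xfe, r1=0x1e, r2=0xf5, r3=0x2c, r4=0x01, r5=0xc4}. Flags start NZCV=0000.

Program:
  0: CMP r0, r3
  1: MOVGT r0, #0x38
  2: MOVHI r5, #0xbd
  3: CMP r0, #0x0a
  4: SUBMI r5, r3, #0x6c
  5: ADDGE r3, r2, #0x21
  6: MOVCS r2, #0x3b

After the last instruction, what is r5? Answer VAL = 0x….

VAL = 0xc0

[0] flags=1010 → (cmp)
[1] flags=1010 GT?F → skip
[2] flags=1010 HI?T → r5=0xbd
[3] flags=1010 → (cmp)
[4] flags=1010 MI?T → r5=0xc0
[5] flags=1010 GE?F → skip
[6] flags=1010 CS?T → r2=0x3b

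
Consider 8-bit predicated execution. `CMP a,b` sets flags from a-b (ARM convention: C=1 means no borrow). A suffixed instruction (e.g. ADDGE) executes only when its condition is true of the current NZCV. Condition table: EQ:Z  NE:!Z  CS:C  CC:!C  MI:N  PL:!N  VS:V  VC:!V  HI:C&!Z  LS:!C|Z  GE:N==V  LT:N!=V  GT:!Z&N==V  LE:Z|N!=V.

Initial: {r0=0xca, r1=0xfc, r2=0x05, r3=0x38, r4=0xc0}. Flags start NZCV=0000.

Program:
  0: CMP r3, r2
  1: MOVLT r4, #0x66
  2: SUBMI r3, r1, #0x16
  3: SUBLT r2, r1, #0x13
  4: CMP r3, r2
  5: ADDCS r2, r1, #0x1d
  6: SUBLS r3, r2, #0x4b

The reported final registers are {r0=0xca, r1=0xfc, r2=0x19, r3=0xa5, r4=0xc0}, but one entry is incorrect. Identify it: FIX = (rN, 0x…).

FIX = (r3, 0x38)

[0] flags=0010 → (cmp)
[1] flags=0010 LT?F → skip
[2] flags=0010 MI?F → skip
[3] flags=0010 LT?F → skip
[4] flags=0010 → (cmp)
[5] flags=0010 CS?T → r2=0x19
[6] flags=0010 LS?F → skip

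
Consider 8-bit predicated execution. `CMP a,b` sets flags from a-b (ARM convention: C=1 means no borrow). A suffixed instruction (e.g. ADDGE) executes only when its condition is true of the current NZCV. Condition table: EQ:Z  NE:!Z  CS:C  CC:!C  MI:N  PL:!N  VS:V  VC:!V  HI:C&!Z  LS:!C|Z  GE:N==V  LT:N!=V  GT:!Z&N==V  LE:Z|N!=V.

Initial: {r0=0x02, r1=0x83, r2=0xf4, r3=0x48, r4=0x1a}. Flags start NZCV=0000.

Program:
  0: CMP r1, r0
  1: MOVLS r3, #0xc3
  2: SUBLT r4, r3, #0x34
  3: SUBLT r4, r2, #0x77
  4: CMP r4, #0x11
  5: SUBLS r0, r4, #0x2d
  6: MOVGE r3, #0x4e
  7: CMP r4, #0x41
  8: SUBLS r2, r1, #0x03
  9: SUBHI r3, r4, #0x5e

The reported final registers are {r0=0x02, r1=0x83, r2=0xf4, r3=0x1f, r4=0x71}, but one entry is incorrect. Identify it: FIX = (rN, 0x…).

FIX = (r4, 0x7d)

0: ✓ CMP  NZCV=1010
1: · MOVLS
2: ✓ SUBLT  r4←0x14
3: ✓ SUBLT  r4←0x7d
4: ✓ CMP  NZCV=0010
5: · SUBLS
6: ✓ MOVGE  r3←0x4e
7: ✓ CMP  NZCV=0010
8: · SUBLS
9: ✓ SUBHI  r3←0x1f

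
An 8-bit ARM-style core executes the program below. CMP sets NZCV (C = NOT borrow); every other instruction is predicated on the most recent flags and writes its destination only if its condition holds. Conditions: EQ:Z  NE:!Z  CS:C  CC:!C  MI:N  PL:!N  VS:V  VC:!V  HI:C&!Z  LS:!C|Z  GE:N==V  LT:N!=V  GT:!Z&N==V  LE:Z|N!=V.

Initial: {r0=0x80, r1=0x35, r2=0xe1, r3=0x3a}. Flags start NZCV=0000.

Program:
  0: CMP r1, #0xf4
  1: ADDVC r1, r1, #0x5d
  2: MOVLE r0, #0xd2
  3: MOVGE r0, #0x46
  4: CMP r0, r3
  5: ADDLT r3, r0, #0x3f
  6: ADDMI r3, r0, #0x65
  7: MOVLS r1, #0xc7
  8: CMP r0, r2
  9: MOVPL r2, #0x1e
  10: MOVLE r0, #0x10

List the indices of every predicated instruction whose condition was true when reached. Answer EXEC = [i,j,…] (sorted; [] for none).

EXEC = [1,3,9]

[0] flags=0000 → (cmp)
[1] flags=0000 VC?T → r1=0x92
[2] flags=0000 LE?F → skip
[3] flags=0000 GE?T → r0=0x46
[4] flags=0010 → (cmp)
[5] flags=0010 LT?F → skip
[6] flags=0010 MI?F → skip
[7] flags=0010 LS?F → skip
[8] flags=0000 → (cmp)
[9] flags=0000 PL?T → r2=0x1e
[10] flags=0000 LE?F → skip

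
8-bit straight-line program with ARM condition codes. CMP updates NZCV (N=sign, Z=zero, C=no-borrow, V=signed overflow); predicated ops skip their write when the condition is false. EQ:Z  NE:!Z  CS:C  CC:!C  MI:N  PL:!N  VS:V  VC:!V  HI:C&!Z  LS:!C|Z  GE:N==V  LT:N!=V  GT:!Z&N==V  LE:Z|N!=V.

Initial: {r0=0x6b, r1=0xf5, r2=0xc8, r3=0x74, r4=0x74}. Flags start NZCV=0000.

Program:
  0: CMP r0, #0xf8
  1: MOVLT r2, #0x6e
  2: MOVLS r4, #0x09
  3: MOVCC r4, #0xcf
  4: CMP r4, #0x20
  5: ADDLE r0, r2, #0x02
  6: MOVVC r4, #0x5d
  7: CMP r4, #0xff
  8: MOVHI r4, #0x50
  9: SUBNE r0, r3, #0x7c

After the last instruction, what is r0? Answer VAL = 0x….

VAL = 0xf8

[0] flags=0000 → (cmp)
[1] flags=0000 LT?F → skip
[2] flags=0000 LS?T → r4=0x09
[3] flags=0000 CC?T → r4=0xcf
[4] flags=1010 → (cmp)
[5] flags=1010 LE?T → r0=0xca
[6] flags=1010 VC?T → r4=0x5d
[7] flags=0000 → (cmp)
[8] flags=0000 HI?F → skip
[9] flags=0000 NE?T → r0=0xf8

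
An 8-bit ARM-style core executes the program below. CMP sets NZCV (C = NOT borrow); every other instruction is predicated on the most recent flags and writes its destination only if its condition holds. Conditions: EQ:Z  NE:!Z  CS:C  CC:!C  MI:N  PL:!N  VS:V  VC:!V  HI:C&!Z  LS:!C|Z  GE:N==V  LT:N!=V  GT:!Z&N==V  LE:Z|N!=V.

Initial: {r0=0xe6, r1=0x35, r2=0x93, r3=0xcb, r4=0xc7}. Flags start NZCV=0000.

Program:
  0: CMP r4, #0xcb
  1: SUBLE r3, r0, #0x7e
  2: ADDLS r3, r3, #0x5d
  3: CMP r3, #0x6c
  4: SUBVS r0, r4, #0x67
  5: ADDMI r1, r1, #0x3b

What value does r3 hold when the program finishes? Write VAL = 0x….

[0] flags=1000 → (cmp)
[1] flags=1000 LE?T → r3=0x68
[2] flags=1000 LS?T → r3=0xc5
[3] flags=0011 → (cmp)
[4] flags=0011 VS?T → r0=0x60
[5] flags=0011 MI?F → skip

VAL = 0xc5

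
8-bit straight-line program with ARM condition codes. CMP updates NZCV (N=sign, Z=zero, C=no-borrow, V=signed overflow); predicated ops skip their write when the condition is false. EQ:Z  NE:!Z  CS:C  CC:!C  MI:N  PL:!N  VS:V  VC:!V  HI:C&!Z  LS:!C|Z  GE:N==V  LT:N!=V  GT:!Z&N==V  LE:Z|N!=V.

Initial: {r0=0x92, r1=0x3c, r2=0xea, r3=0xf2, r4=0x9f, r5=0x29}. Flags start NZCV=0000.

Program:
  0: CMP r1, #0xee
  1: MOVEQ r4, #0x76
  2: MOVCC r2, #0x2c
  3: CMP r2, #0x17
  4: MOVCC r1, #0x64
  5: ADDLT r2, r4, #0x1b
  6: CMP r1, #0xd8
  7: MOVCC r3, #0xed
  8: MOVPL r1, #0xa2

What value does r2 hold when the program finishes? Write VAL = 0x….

VAL = 0x2c

[0] flags=0000 → (cmp)
[1] flags=0000 EQ?F → skip
[2] flags=0000 CC?T → r2=0x2c
[3] flags=0010 → (cmp)
[4] flags=0010 CC?F → skip
[5] flags=0010 LT?F → skip
[6] flags=0000 → (cmp)
[7] flags=0000 CC?T → r3=0xed
[8] flags=0000 PL?T → r1=0xa2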